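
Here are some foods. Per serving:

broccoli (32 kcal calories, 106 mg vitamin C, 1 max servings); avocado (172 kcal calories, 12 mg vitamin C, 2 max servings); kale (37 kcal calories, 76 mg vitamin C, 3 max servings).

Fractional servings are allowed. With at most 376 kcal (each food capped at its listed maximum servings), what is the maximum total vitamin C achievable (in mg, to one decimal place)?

Vitamin C per kcal: broccoli 3.312, kale 2.054, avocado 0.06977.
Take 1 serving of broccoli: uses 32 kcal, +106.0 mg vitamin C (running total 106.0 mg).
Take 3 servings of kale: uses 111 kcal, +228.0 mg vitamin C (running total 334.0 mg).
Take 1.355 servings of avocado: uses 233 kcal, +16.3 mg vitamin C (running total 350.3 mg).
Greedy by best ratio exhausts the calories allowance optimally: 350.3 mg.

350.3 mg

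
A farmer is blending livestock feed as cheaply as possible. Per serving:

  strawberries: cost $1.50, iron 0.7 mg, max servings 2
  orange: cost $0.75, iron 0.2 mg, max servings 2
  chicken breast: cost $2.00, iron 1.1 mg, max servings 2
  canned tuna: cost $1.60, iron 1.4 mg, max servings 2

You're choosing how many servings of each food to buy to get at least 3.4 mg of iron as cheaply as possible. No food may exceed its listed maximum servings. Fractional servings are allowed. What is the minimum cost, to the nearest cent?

$4.29

Cost per mg of iron: canned tuna $1.1429, chicken breast $1.8182, strawberries $2.1429, orange $3.7500.
Take 2 servings of canned tuna: +2.8 mg iron for $3.20 (total $3.20, still need 0.6 mg).
Take 0.5455 servings of chicken breast: +0.6 mg iron for $1.09 (total $4.29, still need 0.0 mg).
Filling from the cheapest source first is optimal under one linear minimum: $4.29.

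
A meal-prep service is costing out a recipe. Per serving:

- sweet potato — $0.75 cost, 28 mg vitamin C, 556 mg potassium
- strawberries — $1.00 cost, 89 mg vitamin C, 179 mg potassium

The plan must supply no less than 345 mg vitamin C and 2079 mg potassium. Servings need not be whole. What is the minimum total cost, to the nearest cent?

$5.08

With two linear requirements the optimum uses one or two foods; enumerate the corners.
sweet potato only: max(345/28, 2079/556) = 12.32 servings → $9.24.
strawberries only: max(345/89, 2079/179) = 11.61 servings → $11.61.
sweet potato + strawberries with both tight: 2.772 servings and 3.004 servings → $5.08.
The minimum over all feasible corners is $5.08.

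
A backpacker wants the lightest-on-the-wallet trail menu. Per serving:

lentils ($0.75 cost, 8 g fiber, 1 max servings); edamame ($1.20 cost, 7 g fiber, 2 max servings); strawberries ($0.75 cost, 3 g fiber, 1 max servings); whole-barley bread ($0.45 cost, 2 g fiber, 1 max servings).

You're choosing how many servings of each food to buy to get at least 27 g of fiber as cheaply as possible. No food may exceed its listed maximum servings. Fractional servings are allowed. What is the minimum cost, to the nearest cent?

$4.35

Cost per g of fiber: lentils $0.0938, edamame $0.1714, whole-barley bread $0.2250, strawberries $0.2500.
Take 1 serving of lentils: +8.0 g fiber for $0.75 (total $0.75, still need 19.0 g).
Take 2 servings of edamame: +14.0 g fiber for $2.40 (total $3.15, still need 5.0 g).
Take 1 serving of whole-barley bread: +2.0 g fiber for $0.45 (total $3.60, still need 3.0 g).
Take 1 serving of strawberries: +3.0 g fiber for $0.75 (total $4.35, still need 0.0 g).
Filling from the cheapest source first is optimal under one linear minimum: $4.35.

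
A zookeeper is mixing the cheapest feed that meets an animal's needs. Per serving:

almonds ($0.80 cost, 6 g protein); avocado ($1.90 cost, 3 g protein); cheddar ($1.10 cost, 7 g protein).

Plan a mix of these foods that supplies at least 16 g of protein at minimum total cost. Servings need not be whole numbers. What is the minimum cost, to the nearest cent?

$2.13

Cost per g of protein: almonds $0.1333, cheddar $0.1571, avocado $0.6333.
With no serving limits, use only almonds: 16 g / 6 g = 2.667 servings × $0.80 = $2.13.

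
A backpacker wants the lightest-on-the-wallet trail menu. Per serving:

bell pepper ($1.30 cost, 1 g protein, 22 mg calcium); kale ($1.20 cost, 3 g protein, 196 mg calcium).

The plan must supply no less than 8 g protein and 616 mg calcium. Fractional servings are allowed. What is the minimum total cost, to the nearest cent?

bell pepper only: max(8/1, 616/22) = 28 servings → $36.40.
kale only: max(8/3, 616/196) = 3.143 servings → $3.77.
bell pepper + kale: intersection lies outside the first quadrant.
Cheapest feasible corner: $3.77.

$3.77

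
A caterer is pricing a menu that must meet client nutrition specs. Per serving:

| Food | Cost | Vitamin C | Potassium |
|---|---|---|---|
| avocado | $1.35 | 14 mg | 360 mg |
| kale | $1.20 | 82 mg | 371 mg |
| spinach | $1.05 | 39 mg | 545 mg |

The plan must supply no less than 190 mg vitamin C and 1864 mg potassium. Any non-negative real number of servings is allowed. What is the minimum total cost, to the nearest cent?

avocado only: max(190/14, 1864/360) = 13.57 servings → $18.32.
kale only: max(190/82, 1864/371) = 5.024 servings → $6.03.
spinach only: max(190/39, 1864/545) = 4.872 servings → $5.12.
avocado + kale with both tight: 3.386 servings and 1.739 servings → $6.66.
avocado + spinach with both targets exact would need a negative amount; discard.
kale + spinach with both tight: 1.021 servings and 2.725 servings → $4.09.
Cheapest feasible corner: $4.09.

$4.09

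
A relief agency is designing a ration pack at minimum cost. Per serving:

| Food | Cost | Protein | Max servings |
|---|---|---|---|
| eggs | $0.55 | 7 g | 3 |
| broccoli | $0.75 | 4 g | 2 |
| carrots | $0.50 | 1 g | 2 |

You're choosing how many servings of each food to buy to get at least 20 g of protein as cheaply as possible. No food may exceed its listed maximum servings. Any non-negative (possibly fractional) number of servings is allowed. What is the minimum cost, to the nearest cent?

Cost per g of protein: eggs $0.0786, broccoli $0.1875, carrots $0.5000.
Take 2.857 servings of eggs: +20.0 g protein for $1.57 (total $1.57, still need 0.0 g).
Filling from the cheapest source first is optimal under one linear minimum: $1.57.

$1.57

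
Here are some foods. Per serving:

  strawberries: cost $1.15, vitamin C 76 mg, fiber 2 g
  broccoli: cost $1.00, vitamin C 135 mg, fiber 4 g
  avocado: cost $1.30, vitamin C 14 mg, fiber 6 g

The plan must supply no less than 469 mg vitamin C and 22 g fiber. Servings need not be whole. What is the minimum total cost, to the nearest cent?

$5.21

This is a tiny linear program; its minimum lies at a vertex of the feasible set. List the vertices and price them.
strawberries only: max(469/76, 22/2) = 11 servings → $12.65.
broccoli only: max(469/135, 22/4) = 5.5 servings → $5.50.
avocado only: max(469/14, 22/6) = 33.5 servings → $43.55.
strawberries + broccoli with both targets exact would need a negative amount; discard.
strawberries + avocado with both tight: 5.855 servings and 1.715 servings → $8.96.
broccoli + avocado with both tight: 3.324 servings and 1.451 servings → $5.21.
Cheapest feasible corner: $5.21.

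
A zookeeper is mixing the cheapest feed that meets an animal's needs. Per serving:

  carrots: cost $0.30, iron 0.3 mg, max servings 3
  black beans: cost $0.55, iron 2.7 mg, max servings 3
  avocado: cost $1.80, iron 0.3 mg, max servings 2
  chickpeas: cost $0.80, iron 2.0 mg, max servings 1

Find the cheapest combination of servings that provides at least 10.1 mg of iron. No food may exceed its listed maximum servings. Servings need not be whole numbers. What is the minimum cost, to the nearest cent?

$2.45

Cost per mg of iron: black beans $0.2037, chickpeas $0.4000, carrots $1.0000, avocado $6.0000.
Take 3 servings of black beans: +8.1 mg iron for $1.65 (total $1.65, still need 2.0 mg).
Take 1 serving of chickpeas: +2.0 mg iron for $0.80 (total $2.45, still need 0.0 mg).
Filling from the cheapest source first is optimal under one linear minimum: $2.45.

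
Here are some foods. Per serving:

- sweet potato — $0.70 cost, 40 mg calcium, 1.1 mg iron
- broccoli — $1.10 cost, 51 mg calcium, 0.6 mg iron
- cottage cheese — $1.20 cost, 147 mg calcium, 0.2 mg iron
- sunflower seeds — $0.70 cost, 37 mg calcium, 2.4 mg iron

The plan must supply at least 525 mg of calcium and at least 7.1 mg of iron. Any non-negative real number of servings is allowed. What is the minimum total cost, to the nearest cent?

$5.37

The cheapest plan sits at a corner of the feasible region — with two constraints it uses at most two foods.
sweet potato only: max(525/40, 7.1/1.1) = 13.12 servings → $9.19.
broccoli only: max(525/51, 7.1/0.6) = 11.83 servings → $13.02.
cottage cheese only: max(525/147, 7.1/0.2) = 35.5 servings → $42.60.
sunflower seeds only: max(525/37, 7.1/2.4) = 14.19 servings → $9.93.
sweet potato + broccoli with both tight: 1.467 servings and 9.143 servings → $11.08.
sweet potato + cottage cheese with both tight: 6.107 servings and 1.91 servings → $6.57.
sweet potato + sunflower seeds: intersection lies outside the first quadrant.
broccoli + cottage cheese: intersection lies outside the first quadrant.
broccoli + sunflower seeds with both tight: 9.953 servings and 0.4701 servings → $11.28.
cottage cheese + sunflower seeds with both tight: 2.887 servings and 2.718 servings → $5.37.
Cheapest feasible corner: $5.37.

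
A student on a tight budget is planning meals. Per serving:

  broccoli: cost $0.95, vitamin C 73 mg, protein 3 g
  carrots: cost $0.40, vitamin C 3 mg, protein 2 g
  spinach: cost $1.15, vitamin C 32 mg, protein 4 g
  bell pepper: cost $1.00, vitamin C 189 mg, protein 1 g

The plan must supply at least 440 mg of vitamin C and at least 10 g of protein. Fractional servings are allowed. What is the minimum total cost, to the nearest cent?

broccoli only: max(440/73, 10/3) = 6.027 servings → $5.73.
carrots only: max(440/3, 10/2) = 146.7 servings → $58.67.
spinach only: max(440/32, 10/4) = 13.75 servings → $15.81.
bell pepper only: max(440/189, 10/1) = 10 servings → $10.00.
broccoli + carrots with both targets exact would need a negative amount; discard.
broccoli + spinach: intersection lies outside the first quadrant.
broccoli + bell pepper with both tight: 2.935 servings and 1.194 servings → $3.98.
carrots + spinach with both targets exact would need a negative amount; discard.
carrots + bell pepper with both tight: 3.867 servings and 2.267 servings → $3.81.
spinach + bell pepper with both tight: 2.003 servings and 1.989 servings → $4.29.
Cheapest feasible corner: $3.81.

$3.81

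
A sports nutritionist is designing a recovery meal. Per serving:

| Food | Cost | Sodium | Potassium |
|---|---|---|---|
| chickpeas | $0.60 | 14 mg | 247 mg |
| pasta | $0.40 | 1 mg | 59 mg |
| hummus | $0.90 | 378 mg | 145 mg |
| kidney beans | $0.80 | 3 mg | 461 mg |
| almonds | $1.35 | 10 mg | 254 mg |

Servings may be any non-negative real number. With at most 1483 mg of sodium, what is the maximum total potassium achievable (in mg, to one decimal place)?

Potassium per mg sodium: kidney beans 153.7, pasta 59, almonds 25.4, chickpeas 17.64, hummus 0.3836.
With no serving limits, spend the whole sodium allowance on kidney beans: 1483 mg / 3 mg × 461 mg = 227887.7 mg.

227887.7 mg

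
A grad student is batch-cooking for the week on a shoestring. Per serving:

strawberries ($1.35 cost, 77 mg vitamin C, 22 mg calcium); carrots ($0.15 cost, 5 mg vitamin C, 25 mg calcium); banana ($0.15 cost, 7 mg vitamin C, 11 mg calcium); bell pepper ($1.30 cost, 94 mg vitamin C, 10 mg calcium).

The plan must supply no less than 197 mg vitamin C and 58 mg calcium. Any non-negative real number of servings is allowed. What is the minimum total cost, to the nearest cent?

At the optimum either one food covers both requirements or two foods hit both targets exactly; no other combination can be cheaper.
strawberries only: max(197/77, 58/22) = 2.636 servings → $3.56.
carrots only: max(197/5, 58/25) = 39.4 servings → $5.91.
banana only: max(197/7, 58/11) = 28.14 servings → $4.22.
bell pepper only: max(197/94, 58/10) = 5.8 servings → $7.54.
strawberries + carrots with both tight: 2.554 servings and 0.07273 servings → $3.46.
strawberries + banana with both tight: 2.541 servings and 0.1905 servings → $3.46.
strawberries + bell pepper: intersection lies outside the first quadrant.
carrots + banana: the both-tight solution has a negative serving — not a feasible corner.
carrots + bell pepper with both tight: 1.514 servings and 2.015 servings → $2.85.
banana + bell pepper with both tight: 3.612 servings and 1.827 servings → $2.92.
The minimum over all feasible corners is $2.85.

$2.85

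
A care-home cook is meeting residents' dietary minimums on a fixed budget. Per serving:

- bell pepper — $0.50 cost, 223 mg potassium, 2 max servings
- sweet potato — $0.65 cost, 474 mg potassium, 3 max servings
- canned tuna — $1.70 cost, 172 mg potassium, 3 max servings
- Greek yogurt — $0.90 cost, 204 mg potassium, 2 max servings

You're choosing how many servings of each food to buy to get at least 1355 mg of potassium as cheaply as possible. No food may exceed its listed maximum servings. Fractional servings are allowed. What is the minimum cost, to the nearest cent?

Cost per mg of potassium: sweet potato $0.0014, bell pepper $0.0022, Greek yogurt $0.0044, canned tuna $0.0099.
Take 2.859 servings of sweet potato: +1355.0 mg potassium for $1.86 (total $1.86, still need 0.0 mg).
Filling from the cheapest source first is optimal under one linear minimum: $1.86.

$1.86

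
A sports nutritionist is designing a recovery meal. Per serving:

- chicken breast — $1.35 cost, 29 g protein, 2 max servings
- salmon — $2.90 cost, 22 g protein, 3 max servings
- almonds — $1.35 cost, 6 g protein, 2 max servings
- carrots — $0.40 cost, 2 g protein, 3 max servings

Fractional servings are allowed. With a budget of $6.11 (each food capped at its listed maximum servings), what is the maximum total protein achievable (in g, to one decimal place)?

83.9 g

Protein per dollar: chicken breast 21.48, salmon 7.586, carrots 5, almonds 4.444.
Take 2 servings of chicken breast: spends $2.70, +58.0 g protein (running total 58.0 g).
Take 1.176 servings of salmon: spends $3.41, +25.9 g protein (running total 83.9 g).
Greedy by best ratio exhausts the cost allowance optimally: 83.9 g.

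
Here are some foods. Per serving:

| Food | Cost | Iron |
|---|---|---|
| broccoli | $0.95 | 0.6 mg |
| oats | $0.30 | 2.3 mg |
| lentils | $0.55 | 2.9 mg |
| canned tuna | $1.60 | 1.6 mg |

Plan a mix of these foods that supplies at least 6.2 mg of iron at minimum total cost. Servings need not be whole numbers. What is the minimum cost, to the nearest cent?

Cost per mg of iron: oats $0.1304, lentils $0.1897, canned tuna $1.0000, broccoli $1.5833.
With no serving limits, use only oats: 6.2 mg / 2.3 mg = 2.696 servings × $0.30 = $0.81.

$0.81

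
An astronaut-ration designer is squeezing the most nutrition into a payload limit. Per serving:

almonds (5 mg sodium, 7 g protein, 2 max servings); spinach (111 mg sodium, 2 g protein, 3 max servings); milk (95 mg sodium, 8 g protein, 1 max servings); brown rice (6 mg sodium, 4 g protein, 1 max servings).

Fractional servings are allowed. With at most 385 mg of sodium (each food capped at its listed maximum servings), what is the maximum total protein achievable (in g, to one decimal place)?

30.9 g

Protein per mg sodium: almonds 1.4, brown rice 0.6667, milk 0.08421, spinach 0.01802.
Take 2 servings of almonds: uses 10 mg sodium, +14.0 g protein (running total 14.0 g).
Take 1 serving of brown rice: uses 6 mg sodium, +4.0 g protein (running total 18.0 g).
Take 1 serving of milk: uses 95 mg sodium, +8.0 g protein (running total 26.0 g).
Take 2.468 servings of spinach: uses 274 mg sodium, +4.9 g protein (running total 30.9 g).
Filling greedily by protein-per-mg sodium is optimal for one linear limit, giving 30.9 g.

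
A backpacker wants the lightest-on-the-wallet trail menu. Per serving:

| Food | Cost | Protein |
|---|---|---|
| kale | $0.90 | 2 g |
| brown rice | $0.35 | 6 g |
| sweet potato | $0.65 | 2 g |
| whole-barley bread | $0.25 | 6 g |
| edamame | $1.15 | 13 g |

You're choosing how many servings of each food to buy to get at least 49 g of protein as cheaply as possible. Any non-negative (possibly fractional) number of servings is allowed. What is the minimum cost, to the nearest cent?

Cost per g of protein: whole-barley bread $0.0417, brown rice $0.0583, edamame $0.0885, sweet potato $0.3250, kale $0.4500.
With no serving limits, use only whole-barley bread: 49 g / 6 g = 8.167 servings × $0.25 = $2.04.

$2.04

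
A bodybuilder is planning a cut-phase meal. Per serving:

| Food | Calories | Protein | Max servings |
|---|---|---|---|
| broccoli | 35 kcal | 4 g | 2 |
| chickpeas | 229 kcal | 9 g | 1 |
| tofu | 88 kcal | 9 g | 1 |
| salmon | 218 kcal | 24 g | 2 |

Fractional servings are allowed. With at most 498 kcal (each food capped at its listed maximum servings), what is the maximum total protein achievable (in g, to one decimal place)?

55.1 g

Protein per kcal: broccoli 0.1143, salmon 0.1101, tofu 0.1023, chickpeas 0.0393.
Take 2 servings of broccoli: uses 70 kcal, +8.0 g protein (running total 8.0 g).
Take 1.963 servings of salmon: uses 428 kcal, +47.1 g protein (running total 55.1 g).
Filling greedily by protein-per-kcal is optimal for one linear limit, giving 55.1 g.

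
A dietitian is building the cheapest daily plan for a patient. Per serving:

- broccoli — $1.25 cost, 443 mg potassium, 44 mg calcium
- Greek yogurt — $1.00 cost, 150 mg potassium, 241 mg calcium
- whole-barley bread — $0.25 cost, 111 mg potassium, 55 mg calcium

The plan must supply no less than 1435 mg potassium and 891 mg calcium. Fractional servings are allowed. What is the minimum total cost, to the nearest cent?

$3.95

An LP optimum is at a vertex; with two nutrient constraints at most two foods are used. Check each candidate.
broccoli only: max(1435/443, 891/44) = 20.25 servings → $25.31.
Greek yogurt only: max(1435/150, 891/241) = 9.567 servings → $9.57.
whole-barley bread only: max(1435/111, 891/55) = 16.2 servings → $4.05.
broccoli + Greek yogurt with both tight: 2.118 servings and 3.31 servings → $5.96.
broccoli + whole-barley bread: intersection lies outside the first quadrant.
Greek yogurt + whole-barley bread with both tight: 1.08 servings and 11.47 servings → $3.95.
The minimum over all feasible corners is $3.95.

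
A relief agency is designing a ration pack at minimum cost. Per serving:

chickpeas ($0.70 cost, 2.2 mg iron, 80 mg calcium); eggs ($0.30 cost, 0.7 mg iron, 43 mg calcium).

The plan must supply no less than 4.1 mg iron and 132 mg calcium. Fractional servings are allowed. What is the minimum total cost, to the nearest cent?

$1.30

This is a tiny linear program; its minimum lies at a vertex of the feasible set. List the vertices and price them.
chickpeas only: max(4.1/2.2, 132/80) = 1.864 servings → $1.30.
eggs only: max(4.1/0.7, 132/43) = 5.857 servings → $1.76.
chickpeas + eggs: the both-tight solution has a negative serving — not a feasible corner.
Cheapest feasible corner: $1.30.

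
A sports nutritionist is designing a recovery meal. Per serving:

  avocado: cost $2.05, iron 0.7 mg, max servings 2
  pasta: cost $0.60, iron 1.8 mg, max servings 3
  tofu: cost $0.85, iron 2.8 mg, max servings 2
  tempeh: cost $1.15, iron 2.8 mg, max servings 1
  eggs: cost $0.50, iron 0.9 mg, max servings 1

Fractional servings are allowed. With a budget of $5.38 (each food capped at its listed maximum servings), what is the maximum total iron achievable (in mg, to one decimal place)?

14.8 mg

Iron per dollar: tofu 3.294, pasta 3, tempeh 2.435, eggs 1.8, avocado 0.3415.
Take 2 servings of tofu: spends $1.70, +5.6 mg iron (running total 5.6 mg).
Take 3 servings of pasta: spends $1.80, +5.4 mg iron (running total 11.0 mg).
Take 1 serving of tempeh: spends $1.15, +2.8 mg iron (running total 13.8 mg).
Take 1 serving of eggs: spends $0.50, +0.9 mg iron (running total 14.7 mg).
Take 0.1122 servings of avocado: spends $0.23, +0.1 mg iron (running total 14.8 mg).
Greedy by best ratio exhausts the cost allowance optimally: 14.8 mg.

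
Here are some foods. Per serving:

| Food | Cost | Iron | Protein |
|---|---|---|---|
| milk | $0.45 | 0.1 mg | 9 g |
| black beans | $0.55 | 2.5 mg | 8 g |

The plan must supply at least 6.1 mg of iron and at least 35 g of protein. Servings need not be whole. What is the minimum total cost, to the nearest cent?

This is a tiny linear program; its minimum lies at a vertex of the feasible set. List the vertices and price them.
milk only: max(6.1/0.1, 35/9) = 61 servings → $27.45.
black beans only: max(6.1/2.5, 35/8) = 4.375 servings → $2.41.
milk + black beans with both tight: 1.783 servings and 2.369 servings → $2.11.
The minimum over all feasible corners is $2.11.

$2.11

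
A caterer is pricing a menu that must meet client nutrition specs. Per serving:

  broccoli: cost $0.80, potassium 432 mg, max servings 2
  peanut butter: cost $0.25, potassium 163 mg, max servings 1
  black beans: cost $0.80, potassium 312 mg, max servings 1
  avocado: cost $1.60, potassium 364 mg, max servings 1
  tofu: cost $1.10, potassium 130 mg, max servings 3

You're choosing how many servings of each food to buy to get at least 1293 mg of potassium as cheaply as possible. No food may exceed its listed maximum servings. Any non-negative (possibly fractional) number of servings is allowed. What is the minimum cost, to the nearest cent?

$2.53

Cost per mg of potassium: peanut butter $0.0015, broccoli $0.0019, black beans $0.0026, avocado $0.0044, tofu $0.0085.
Take 1 serving of peanut butter: +163.0 mg potassium for $0.25 (total $0.25, still need 1130.0 mg).
Take 2 servings of broccoli: +864.0 mg potassium for $1.60 (total $1.85, still need 266.0 mg).
Take 0.8526 servings of black beans: +266.0 mg potassium for $0.68 (total $2.53, still need 0.0 mg).
Greedy by cheapest-per-mg is optimal for a single linear constraint, so the minimum cost is $2.53.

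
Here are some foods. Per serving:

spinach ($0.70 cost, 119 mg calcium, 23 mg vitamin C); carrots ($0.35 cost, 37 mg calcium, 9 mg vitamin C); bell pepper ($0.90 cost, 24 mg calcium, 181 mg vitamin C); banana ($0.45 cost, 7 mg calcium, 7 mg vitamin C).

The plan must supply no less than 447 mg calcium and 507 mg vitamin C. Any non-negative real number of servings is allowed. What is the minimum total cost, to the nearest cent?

$4.44

spinach only: max(447/119, 507/23) = 22.04 servings → $15.43.
carrots only: max(447/37, 507/9) = 56.33 servings → $19.72.
bell pepper only: max(447/24, 507/181) = 18.62 servings → $16.76.
banana only: max(447/7, 507/7) = 72.43 servings → $32.59.
spinach + carrots: intersection lies outside the first quadrant.
spinach + bell pepper with both tight: 3.275 servings and 2.385 servings → $4.44.
spinach + banana: intersection lies outside the first quadrant.
carrots + bell pepper with both tight: 10.61 servings and 2.274 servings → $5.76.
carrots + banana: intersection lies outside the first quadrant.
bell pepper + banana with both tight: 0.3822 servings and 62.55 servings → $28.49.
Cheapest feasible corner: $4.44.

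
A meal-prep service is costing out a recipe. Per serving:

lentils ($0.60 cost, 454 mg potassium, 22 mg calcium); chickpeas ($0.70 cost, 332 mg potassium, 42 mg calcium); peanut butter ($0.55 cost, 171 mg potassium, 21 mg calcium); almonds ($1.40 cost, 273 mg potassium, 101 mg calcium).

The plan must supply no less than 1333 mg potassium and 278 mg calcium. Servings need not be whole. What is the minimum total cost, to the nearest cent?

A basic optimal solution has at most two foods positive. Try each food alone and each pair with both targets met exactly.
lentils only: max(1333/454, 278/22) = 12.64 servings → $7.58.
chickpeas only: max(1333/332, 278/42) = 6.619 servings → $4.63.
peanut butter only: max(1333/171, 278/21) = 13.24 servings → $7.28.
almonds only: max(1333/273, 278/101) = 4.883 servings → $6.84.
lentils + chickpeas: intersection lies outside the first quadrant.
lentils + peanut butter: the both-tight solution has a negative serving — not a feasible corner.
lentils + almonds with both tight: 1.474 servings and 2.431 servings → $4.29.
chickpeas + peanut butter with both targets exact would need a negative amount; discard.
chickpeas + almonds with both tight: 2.662 servings and 1.646 servings → $4.17.
peanut butter + almonds with both tight: 5.091 servings and 1.694 servings → $5.17.
So the least-cost plan costs $4.17.

$4.17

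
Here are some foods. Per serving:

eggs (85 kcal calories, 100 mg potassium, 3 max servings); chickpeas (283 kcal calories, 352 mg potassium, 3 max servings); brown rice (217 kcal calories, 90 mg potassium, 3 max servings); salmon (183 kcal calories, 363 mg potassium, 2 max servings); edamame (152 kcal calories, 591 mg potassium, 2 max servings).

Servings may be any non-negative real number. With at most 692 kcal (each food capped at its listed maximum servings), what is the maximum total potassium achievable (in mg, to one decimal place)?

1935.4 mg

Potassium per kcal: edamame 3.888, salmon 1.984, chickpeas 1.244, eggs 1.176, brown rice 0.4147.
Take 2 servings of edamame: uses 304 kcal, +1182.0 mg potassium (running total 1182.0 mg).
Take 2 servings of salmon: uses 366 kcal, +726.0 mg potassium (running total 1908.0 mg).
Take 0.07774 servings of chickpeas: uses 22 kcal, +27.4 mg potassium (running total 1935.4 mg).
Filling greedily by potassium-per-kcal is optimal for one linear limit, giving 1935.4 mg.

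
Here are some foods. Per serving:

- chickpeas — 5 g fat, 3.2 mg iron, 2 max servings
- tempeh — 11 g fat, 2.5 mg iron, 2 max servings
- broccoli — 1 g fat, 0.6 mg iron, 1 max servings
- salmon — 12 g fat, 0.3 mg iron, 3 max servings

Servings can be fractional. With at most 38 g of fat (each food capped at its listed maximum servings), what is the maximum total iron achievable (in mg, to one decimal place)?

12.1 mg

Iron per g fat: chickpeas 0.64, broccoli 0.6, tempeh 0.2273, salmon 0.025.
Take 2 servings of chickpeas: uses 10 g fat, +6.4 mg iron (running total 6.4 mg).
Take 1 serving of broccoli: uses 1 g fat, +0.6 mg iron (running total 7.0 mg).
Take 2 servings of tempeh: uses 22 g fat, +5.0 mg iron (running total 12.0 mg).
Take 0.4167 servings of salmon: uses 5 g fat, +0.1 mg iron (running total 12.1 mg).
Greedy by best ratio exhausts the fat allowance optimally: 12.1 mg.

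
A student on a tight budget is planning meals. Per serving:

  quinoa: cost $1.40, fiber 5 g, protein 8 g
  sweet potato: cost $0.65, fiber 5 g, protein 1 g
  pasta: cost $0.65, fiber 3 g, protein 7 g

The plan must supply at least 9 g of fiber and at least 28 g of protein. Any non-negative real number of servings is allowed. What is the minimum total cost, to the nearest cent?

$2.60

Two binding constraints pin down two serving amounts, so the optimal mix uses at most two foods. The candidates are each food alone (scaled to the tighter of fiber/protein) and each pair with both constraints tight.
quinoa only: max(9/5, 28/8) = 3.5 servings → $4.90.
sweet potato only: max(9/5, 28/1) = 28 servings → $18.20.
pasta only: max(9/3, 28/7) = 4 servings → $2.60.
quinoa + sweet potato: the both-tight solution has a negative serving — not a feasible corner.
quinoa + pasta with both targets exact would need a negative amount; discard.
sweet potato + pasta with both targets exact would need a negative amount; discard.
Cheapest feasible corner: $2.60.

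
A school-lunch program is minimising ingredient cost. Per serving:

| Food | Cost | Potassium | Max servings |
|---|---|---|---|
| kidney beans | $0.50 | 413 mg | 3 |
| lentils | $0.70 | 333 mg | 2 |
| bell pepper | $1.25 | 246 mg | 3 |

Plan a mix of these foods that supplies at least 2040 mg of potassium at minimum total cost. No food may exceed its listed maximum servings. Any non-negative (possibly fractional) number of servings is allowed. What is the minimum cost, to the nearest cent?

Cost per mg of potassium: kidney beans $0.0012, lentils $0.0021, bell pepper $0.0051.
Take 3 servings of kidney beans: +1239.0 mg potassium for $1.50 (total $1.50, still need 801.0 mg).
Take 2 servings of lentils: +666.0 mg potassium for $1.40 (total $2.90, still need 135.0 mg).
Take 0.5488 servings of bell pepper: +135.0 mg potassium for $0.69 (total $3.59, still need 0.0 mg).
Greedy by cheapest-per-mg is optimal for a single linear constraint, so the minimum cost is $3.59.

$3.59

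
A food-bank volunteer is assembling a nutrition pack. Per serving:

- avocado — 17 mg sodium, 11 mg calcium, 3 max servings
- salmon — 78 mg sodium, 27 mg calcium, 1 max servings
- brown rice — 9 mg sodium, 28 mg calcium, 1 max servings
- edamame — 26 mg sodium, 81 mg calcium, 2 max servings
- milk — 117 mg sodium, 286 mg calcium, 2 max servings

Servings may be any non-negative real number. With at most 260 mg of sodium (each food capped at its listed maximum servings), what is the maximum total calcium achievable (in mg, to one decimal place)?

Calcium per mg sodium: edamame 3.115, brown rice 3.111, milk 2.444, avocado 0.6471, salmon 0.3462.
Take 2 servings of edamame: uses 52 mg sodium, +162.0 mg calcium (running total 162.0 mg).
Take 1 serving of brown rice: uses 9 mg sodium, +28.0 mg calcium (running total 190.0 mg).
Take 1.701 servings of milk: uses 199 mg sodium, +486.4 mg calcium (running total 676.4 mg).
Filling greedily by calcium-per-mg sodium is optimal for one linear limit, giving 676.4 mg.

676.4 mg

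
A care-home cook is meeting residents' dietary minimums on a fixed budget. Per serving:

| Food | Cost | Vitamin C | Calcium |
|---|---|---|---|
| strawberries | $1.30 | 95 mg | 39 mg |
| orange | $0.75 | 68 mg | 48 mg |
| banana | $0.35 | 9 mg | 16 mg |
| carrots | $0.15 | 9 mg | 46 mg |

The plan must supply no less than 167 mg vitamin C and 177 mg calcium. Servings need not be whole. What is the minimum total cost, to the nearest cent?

$1.92

Minimising a linear cost over {vitamin C ≥ 167, calcium ≥ 177, servings ≥ 0} — the optimum is at a vertex, using one or two foods.
strawberries only: max(167/95, 177/39) = 4.538 servings → $5.90.
orange only: max(167/68, 177/48) = 3.688 servings → $2.77.
banana only: max(167/9, 177/16) = 18.56 servings → $6.49.
carrots only: max(167/9, 177/46) = 18.56 servings → $2.78.
strawberries + orange with both targets exact would need a negative amount; discard.
strawberries + banana with both tight: 0.923 servings and 8.813 servings → $4.28.
strawberries + carrots with both tight: 1.515 servings and 2.563 servings → $2.35.
orange + banana with both tight: 1.645 servings and 6.128 servings → $3.38.
orange + carrots with both tight: 2.259 servings and 1.491 servings → $1.92.
banana + carrots: the both-tight solution has a negative serving — not a feasible corner.
Cheapest feasible corner: $1.92.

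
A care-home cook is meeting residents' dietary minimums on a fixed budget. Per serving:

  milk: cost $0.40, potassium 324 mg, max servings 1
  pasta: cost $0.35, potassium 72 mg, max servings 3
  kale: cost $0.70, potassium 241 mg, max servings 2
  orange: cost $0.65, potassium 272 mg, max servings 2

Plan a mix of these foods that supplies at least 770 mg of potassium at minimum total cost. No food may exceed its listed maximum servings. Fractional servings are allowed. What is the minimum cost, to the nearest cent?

Cost per mg of potassium: milk $0.0012, orange $0.0024, kale $0.0029, pasta $0.0049.
Take 1 serving of milk: +324.0 mg potassium for $0.40 (total $0.40, still need 446.0 mg).
Take 1.64 servings of orange: +446.0 mg potassium for $1.07 (total $1.47, still need 0.0 mg).
Greedy by cheapest-per-mg is optimal for a single linear constraint, so the minimum cost is $1.47.

$1.47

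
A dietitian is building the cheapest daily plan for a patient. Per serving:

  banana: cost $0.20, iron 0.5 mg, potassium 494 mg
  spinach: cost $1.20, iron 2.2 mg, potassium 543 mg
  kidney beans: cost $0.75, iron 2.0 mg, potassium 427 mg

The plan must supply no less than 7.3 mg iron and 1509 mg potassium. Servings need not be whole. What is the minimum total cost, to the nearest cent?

For a min-cost LP with two ≥-constraints, a basic feasible solution has at most two positive variables.
banana only: max(7.3/0.5, 1509/494) = 14.6 servings → $2.92.
spinach only: max(7.3/2.2, 1509/543) = 3.318 servings → $3.98.
kidney beans only: max(7.3/2.0, 1509/427) = 3.65 servings → $2.74.
banana + spinach: the both-tight solution has a negative serving — not a feasible corner.
banana + kidney beans: the both-tight solution has a negative serving — not a feasible corner.
spinach + kidney beans with both targets exact would need a negative amount; discard.
So the least-cost plan costs $2.74.

$2.74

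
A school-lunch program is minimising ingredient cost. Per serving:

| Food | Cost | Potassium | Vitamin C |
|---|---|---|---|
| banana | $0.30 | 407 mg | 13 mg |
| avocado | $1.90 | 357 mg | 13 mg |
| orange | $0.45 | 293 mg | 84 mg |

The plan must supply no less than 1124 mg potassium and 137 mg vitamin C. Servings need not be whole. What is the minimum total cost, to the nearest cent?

An LP optimum is at a vertex; with two nutrient constraints at most two foods are used. Check each candidate.
banana only: max(1124/407, 137/13) = 10.54 servings → $3.16.
avocado only: max(1124/357, 137/13) = 10.54 servings → $20.02.
orange only: max(1124/293, 137/84) = 3.836 servings → $1.73.
banana + avocado with both targets exact would need a negative amount; discard.
banana + orange with both tight: 1.787 servings and 1.354 servings → $1.15.
avocado + orange with both tight: 2.073 servings and 1.31 servings → $4.53.
Cheapest feasible corner: $1.15.

$1.15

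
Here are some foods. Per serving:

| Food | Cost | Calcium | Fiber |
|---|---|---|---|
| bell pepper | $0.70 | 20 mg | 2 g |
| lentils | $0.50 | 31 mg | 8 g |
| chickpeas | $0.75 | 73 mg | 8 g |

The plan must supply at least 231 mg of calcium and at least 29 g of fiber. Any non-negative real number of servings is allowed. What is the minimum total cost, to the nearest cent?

Check every corner: each single food scaled to meet both minima, and each pair solved so both constraints bind.
bell pepper only: max(231/20, 29/2) = 14.5 servings → $10.15.
lentils only: max(231/31, 29/8) = 7.452 servings → $3.73.
chickpeas only: max(231/73, 29/8) = 3.625 servings → $2.72.
bell pepper + lentils with both tight: 9.684 servings and 1.204 servings → $7.38.
bell pepper + chickpeas with both targets exact would need a negative amount; discard.
lentils + chickpeas with both tight: 0.8006 servings and 2.824 servings → $2.52.
So the least-cost plan costs $2.52.

$2.52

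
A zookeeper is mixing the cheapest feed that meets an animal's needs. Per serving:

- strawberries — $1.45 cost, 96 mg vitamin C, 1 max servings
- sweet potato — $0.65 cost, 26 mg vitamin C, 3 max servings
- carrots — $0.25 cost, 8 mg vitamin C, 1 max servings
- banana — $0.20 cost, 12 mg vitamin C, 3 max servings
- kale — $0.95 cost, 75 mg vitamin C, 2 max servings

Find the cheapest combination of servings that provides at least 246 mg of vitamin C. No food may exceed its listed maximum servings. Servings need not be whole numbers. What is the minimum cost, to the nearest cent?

Cost per mg of vitamin C: kale $0.0127, strawberries $0.0151, banana $0.0167, sweet potato $0.0250, carrots $0.0312.
Take 2 servings of kale: +150.0 mg vitamin C for $1.90 (total $1.90, still need 96.0 mg).
Take 1 serving of strawberries: +96.0 mg vitamin C for $1.45 (total $3.35, still need 0.0 mg).
Filling from the cheapest source first is optimal under one linear minimum: $3.35.

$3.35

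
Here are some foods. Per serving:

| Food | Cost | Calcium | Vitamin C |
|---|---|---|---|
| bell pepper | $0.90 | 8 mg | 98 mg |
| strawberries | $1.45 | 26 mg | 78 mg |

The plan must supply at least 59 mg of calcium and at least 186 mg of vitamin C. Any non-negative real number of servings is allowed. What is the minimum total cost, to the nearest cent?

$3.35

This is a tiny linear program; its minimum lies at a vertex of the feasible set. List the vertices and price them.
bell pepper only: max(59/8, 186/98) = 7.375 servings → $6.64.
strawberries only: max(59/26, 186/78) = 2.385 servings → $3.46.
bell pepper + strawberries with both tight: 0.1216 servings and 2.232 servings → $3.35.
The minimum over all feasible corners is $3.35.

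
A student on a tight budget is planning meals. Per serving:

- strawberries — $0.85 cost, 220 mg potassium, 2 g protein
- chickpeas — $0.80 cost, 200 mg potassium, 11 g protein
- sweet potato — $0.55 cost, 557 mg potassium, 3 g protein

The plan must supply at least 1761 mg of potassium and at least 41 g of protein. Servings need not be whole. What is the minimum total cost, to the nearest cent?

$3.65

The cheapest plan sits at a corner of the feasible region — with two constraints it uses at most two foods.
strawberries only: max(1761/220, 41/2) = 20.5 servings → $17.43.
chickpeas only: max(1761/200, 41/11) = 8.805 servings → $7.04.
sweet potato only: max(1761/557, 41/3) = 13.67 servings → $7.52.
strawberries + chickpeas with both tight: 5.53 servings and 2.722 servings → $6.88.
strawberries + sweet potato: intersection lies outside the first quadrant.
chickpeas + sweet potato with both tight: 3.176 servings and 2.021 servings → $3.65.
The minimum over all feasible corners is $3.65.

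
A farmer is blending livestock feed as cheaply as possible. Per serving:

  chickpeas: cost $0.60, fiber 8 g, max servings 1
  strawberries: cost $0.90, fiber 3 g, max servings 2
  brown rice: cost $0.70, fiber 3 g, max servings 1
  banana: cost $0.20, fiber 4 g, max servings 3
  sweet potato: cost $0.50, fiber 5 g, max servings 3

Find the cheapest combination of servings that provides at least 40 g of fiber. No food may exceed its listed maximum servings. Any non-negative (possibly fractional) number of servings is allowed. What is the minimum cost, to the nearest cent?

Cost per g of fiber: banana $0.0500, chickpeas $0.0750, sweet potato $0.1000, brown rice $0.2333, strawberries $0.3000.
Take 3 servings of banana: +12.0 g fiber for $0.60 (total $0.60, still need 28.0 g).
Take 1 serving of chickpeas: +8.0 g fiber for $0.60 (total $1.20, still need 20.0 g).
Take 3 servings of sweet potato: +15.0 g fiber for $1.50 (total $2.70, still need 5.0 g).
Take 1 serving of brown rice: +3.0 g fiber for $0.70 (total $3.40, still need 2.0 g).
Take 0.6667 servings of strawberries: +2.0 g fiber for $0.60 (total $4.00, still need 0.0 g).
Greedy by cheapest-per-g is optimal for a single linear constraint, so the minimum cost is $4.00.

$4.00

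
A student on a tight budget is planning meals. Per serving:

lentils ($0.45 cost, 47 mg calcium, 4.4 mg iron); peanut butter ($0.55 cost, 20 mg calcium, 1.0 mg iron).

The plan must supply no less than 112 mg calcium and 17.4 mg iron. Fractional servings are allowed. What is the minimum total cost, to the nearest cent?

The cheapest plan sits at a corner of the feasible region — with two constraints it uses at most two foods.
lentils only: max(112/47, 17.4/4.4) = 3.955 servings → $1.78.
peanut butter only: max(112/20, 17.4/1.0) = 17.4 servings → $9.57.
lentils + peanut butter: intersection lies outside the first quadrant.
The minimum over all feasible corners is $1.78.

$1.78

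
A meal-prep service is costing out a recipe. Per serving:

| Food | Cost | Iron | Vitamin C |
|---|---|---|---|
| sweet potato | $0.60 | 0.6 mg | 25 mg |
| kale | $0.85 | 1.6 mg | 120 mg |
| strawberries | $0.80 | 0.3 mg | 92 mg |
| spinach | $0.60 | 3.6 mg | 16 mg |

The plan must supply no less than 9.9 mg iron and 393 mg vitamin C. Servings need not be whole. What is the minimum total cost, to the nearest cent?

A basic optimal solution has at most two foods positive. Try each food alone and each pair with both targets met exactly.
sweet potato only: max(9.9/0.6, 393/25) = 16.5 servings → $9.90.
kale only: max(9.9/1.6, 393/120) = 6.188 servings → $5.26.
strawberries only: max(9.9/0.3, 393/92) = 33 servings → $26.40.
spinach only: max(9.9/3.6, 393/16) = 24.56 servings → $14.74.
sweet potato + kale with both targets exact would need a negative amount; discard.
sweet potato + strawberries: intersection lies outside the first quadrant.
sweet potato + spinach with both tight: 15.63 servings and 0.1455 servings → $9.46.
kale + strawberries: intersection lies outside the first quadrant.
kale + spinach with both tight: 3.092 servings and 1.376 servings → $3.45.
strawberries + spinach with both tight: 3.849 servings and 2.429 servings → $4.54.
Cheapest feasible corner: $3.45.

$3.45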